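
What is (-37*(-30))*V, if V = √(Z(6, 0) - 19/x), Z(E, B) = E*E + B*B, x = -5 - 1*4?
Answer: 2590*√7 ≈ 6852.5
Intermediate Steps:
x = -9 (x = -5 - 4 = -9)
Z(E, B) = B² + E² (Z(E, B) = E² + B² = B² + E²)
V = 7*√7/3 (V = √((0² + 6²) - 19/(-9)) = √((0 + 36) - 19*(-⅑)) = √(36 + 19/9) = √(343/9) = 7*√7/3 ≈ 6.1734)
(-37*(-30))*V = (-37*(-30))*(7*√7/3) = 1110*(7*√7/3) = 2590*√7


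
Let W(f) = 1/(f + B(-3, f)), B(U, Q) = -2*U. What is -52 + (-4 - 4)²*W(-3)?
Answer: -92/3 ≈ -30.667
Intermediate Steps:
W(f) = 1/(6 + f) (W(f) = 1/(f - 2*(-3)) = 1/(f + 6) = 1/(6 + f))
-52 + (-4 - 4)²*W(-3) = -52 + (-4 - 4)²/(6 - 3) = -52 + (-8)²/3 = -52 + 64*(⅓) = -52 + 64/3 = -92/3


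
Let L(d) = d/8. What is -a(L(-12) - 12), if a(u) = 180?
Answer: -180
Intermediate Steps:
L(d) = d/8 (L(d) = d*(1/8) = d/8)
-a(L(-12) - 12) = -1*180 = -180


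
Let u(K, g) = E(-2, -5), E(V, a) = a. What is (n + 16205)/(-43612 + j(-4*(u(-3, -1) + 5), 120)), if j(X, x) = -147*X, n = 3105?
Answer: -9655/21806 ≈ -0.44277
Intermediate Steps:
u(K, g) = -5
(n + 16205)/(-43612 + j(-4*(u(-3, -1) + 5), 120)) = (3105 + 16205)/(-43612 - (-588)*(-5 + 5)) = 19310/(-43612 - (-588)*0) = 19310/(-43612 - 147*0) = 19310/(-43612 + 0) = 19310/(-43612) = 19310*(-1/43612) = -9655/21806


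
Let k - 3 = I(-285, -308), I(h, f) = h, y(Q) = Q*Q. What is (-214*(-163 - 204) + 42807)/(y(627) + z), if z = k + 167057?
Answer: 121345/559904 ≈ 0.21672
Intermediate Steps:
y(Q) = Q²
k = -282 (k = 3 - 285 = -282)
z = 166775 (z = -282 + 167057 = 166775)
(-214*(-163 - 204) + 42807)/(y(627) + z) = (-214*(-163 - 204) + 42807)/(627² + 166775) = (-214*(-367) + 42807)/(393129 + 166775) = (78538 + 42807)/559904 = 121345*(1/559904) = 121345/559904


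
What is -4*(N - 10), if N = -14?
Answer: 96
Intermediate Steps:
-4*(N - 10) = -4*(-14 - 10) = -4*(-24) = 96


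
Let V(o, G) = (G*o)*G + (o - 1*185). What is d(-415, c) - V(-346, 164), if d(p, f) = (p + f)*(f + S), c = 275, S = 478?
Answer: 9201127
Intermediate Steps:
V(o, G) = -185 + o + o*G² (V(o, G) = o*G² + (o - 185) = o*G² + (-185 + o) = -185 + o + o*G²)
d(p, f) = (478 + f)*(f + p) (d(p, f) = (p + f)*(f + 478) = (f + p)*(478 + f) = (478 + f)*(f + p))
d(-415, c) - V(-346, 164) = (275² + 478*275 + 478*(-415) + 275*(-415)) - (-185 - 346 - 346*164²) = (75625 + 131450 - 198370 - 114125) - (-185 - 346 - 346*26896) = -105420 - (-185 - 346 - 9306016) = -105420 - 1*(-9306547) = -105420 + 9306547 = 9201127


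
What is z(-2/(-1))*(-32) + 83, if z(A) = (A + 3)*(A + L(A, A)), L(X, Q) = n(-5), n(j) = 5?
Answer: -1037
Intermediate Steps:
L(X, Q) = 5
z(A) = (3 + A)*(5 + A) (z(A) = (A + 3)*(A + 5) = (3 + A)*(5 + A))
z(-2/(-1))*(-32) + 83 = (15 + (-2/(-1))**2 + 8*(-2/(-1)))*(-32) + 83 = (15 + (-2*(-1))**2 + 8*(-2*(-1)))*(-32) + 83 = (15 + 2**2 + 8*2)*(-32) + 83 = (15 + 4 + 16)*(-32) + 83 = 35*(-32) + 83 = -1120 + 83 = -1037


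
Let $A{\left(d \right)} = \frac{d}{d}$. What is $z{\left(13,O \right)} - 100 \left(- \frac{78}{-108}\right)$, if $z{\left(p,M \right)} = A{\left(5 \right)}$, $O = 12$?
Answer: $- \frac{641}{9} \approx -71.222$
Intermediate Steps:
$A{\left(d \right)} = 1$
$z{\left(p,M \right)} = 1$
$z{\left(13,O \right)} - 100 \left(- \frac{78}{-108}\right) = 1 - 100 \left(- \frac{78}{-108}\right) = 1 - 100 \left(\left(-78\right) \left(- \frac{1}{108}\right)\right) = 1 - \frac{650}{9} = - \frac{641}{9}$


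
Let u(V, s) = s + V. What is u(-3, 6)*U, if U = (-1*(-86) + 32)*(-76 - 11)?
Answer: -30798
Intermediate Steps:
u(V, s) = V + s
U = -10266 (U = (86 + 32)*(-87) = 118*(-87) = -10266)
u(-3, 6)*U = (-3 + 6)*(-10266) = 3*(-10266) = -30798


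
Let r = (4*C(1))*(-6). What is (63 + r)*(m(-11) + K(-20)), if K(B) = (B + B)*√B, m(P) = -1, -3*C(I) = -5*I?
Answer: -23 - 1840*I*√5 ≈ -23.0 - 4114.4*I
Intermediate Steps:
C(I) = 5*I/3 (C(I) = -(-5)*I/3 = 5*I/3)
r = -40 (r = (4*((5/3)*1))*(-6) = (4*(5/3))*(-6) = (20/3)*(-6) = -40)
K(B) = 2*B^(3/2) (K(B) = (2*B)*√B = 2*B^(3/2))
(63 + r)*(m(-11) + K(-20)) = (63 - 40)*(-1 + 2*(-20)^(3/2)) = 23*(-1 + 2*(-40*I*√5)) = 23*(-1 - 80*I*√5) = -23 - 1840*I*√5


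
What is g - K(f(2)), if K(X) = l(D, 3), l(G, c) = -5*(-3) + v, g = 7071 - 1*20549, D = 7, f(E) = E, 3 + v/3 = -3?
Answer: -13475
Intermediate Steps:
v = -18 (v = -9 + 3*(-3) = -9 - 9 = -18)
g = -13478 (g = 7071 - 20549 = -13478)
l(G, c) = -3 (l(G, c) = -5*(-3) - 18 = 15 - 18 = -3)
K(X) = -3
g - K(f(2)) = -13478 - 1*(-3) = -13478 + 3 = -13475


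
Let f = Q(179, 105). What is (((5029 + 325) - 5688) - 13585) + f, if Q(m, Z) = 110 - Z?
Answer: -13914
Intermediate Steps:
f = 5 (f = 110 - 1*105 = 110 - 105 = 5)
(((5029 + 325) - 5688) - 13585) + f = (((5029 + 325) - 5688) - 13585) + 5 = ((5354 - 5688) - 13585) + 5 = (-334 - 13585) + 5 = -13919 + 5 = -13914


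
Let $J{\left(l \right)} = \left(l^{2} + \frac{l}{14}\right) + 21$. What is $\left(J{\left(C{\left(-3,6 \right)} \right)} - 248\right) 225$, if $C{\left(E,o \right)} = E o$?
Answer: $\frac{150750}{7} \approx 21536.0$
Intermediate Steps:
$J{\left(l \right)} = 21 + l^{2} + \frac{l}{14}$ ($J{\left(l \right)} = \left(l^{2} + \frac{l}{14}\right) + 21 = 21 + l^{2} + \frac{l}{14}$)
$\left(J{\left(C{\left(-3,6 \right)} \right)} - 248\right) 225 = \left(\left(21 + \left(\left(-3\right) 6\right)^{2} + \frac{\left(-3\right) 6}{14}\right) - 248\right) 225 = \left(\left(21 + \left(-18\right)^{2} + \frac{1}{14} \left(-18\right)\right) - 248\right) 225 = \left(\left(21 + 324 - \frac{9}{7}\right) - 248\right) 225 = \left(\frac{2406}{7} - 248\right) 225 = \frac{670}{7} \cdot 225 = \frac{150750}{7}$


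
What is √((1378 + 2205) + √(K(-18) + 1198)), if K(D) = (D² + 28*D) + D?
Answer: √(3583 + 10*√10) ≈ 60.122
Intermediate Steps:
K(D) = D² + 29*D
√((1378 + 2205) + √(K(-18) + 1198)) = √((1378 + 2205) + √(-18*(29 - 18) + 1198)) = √(3583 + √(-18*11 + 1198)) = √(3583 + √(-198 + 1198)) = √(3583 + √1000) = √(3583 + 10*√10)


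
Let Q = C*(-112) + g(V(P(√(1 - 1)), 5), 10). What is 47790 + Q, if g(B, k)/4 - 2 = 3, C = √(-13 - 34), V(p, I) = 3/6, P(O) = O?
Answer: 47810 - 112*I*√47 ≈ 47810.0 - 767.83*I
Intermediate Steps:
V(p, I) = ½ (V(p, I) = 3*(⅙) = ½)
C = I*√47 (C = √(-47) = I*√47 ≈ 6.8557*I)
g(B, k) = 20 (g(B, k) = 8 + 4*3 = 8 + 12 = 20)
Q = 20 - 112*I*√47 (Q = (I*√47)*(-112) + 20 = -112*I*√47 + 20 = 20 - 112*I*√47 ≈ 20.0 - 767.83*I)
47790 + Q = 47790 + (20 - 112*I*√47) = 47810 - 112*I*√47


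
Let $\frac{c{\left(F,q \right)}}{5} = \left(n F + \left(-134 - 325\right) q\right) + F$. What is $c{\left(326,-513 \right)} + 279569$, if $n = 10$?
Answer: $1474834$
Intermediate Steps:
$c{\left(F,q \right)} = - 2295 q + 55 F$ ($c{\left(F,q \right)} = 5 \left(\left(10 F + \left(-134 - 325\right) q\right) + F\right) = 5 \left(\left(10 F - 459 q\right) + F\right) = 5 \left(\left(- 459 q + 10 F\right) + F\right) = 5 \left(- 459 q + 11 F\right) = - 2295 q + 55 F$)
$c{\left(326,-513 \right)} + 279569 = \left(\left(-2295\right) \left(-513\right) + 55 \cdot 326\right) + 279569 = \left(1177335 + 17930\right) + 279569 = 1195265 + 279569 = 1474834$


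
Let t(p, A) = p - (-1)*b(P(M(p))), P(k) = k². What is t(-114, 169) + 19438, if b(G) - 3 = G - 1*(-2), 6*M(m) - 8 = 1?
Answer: 77325/4 ≈ 19331.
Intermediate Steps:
M(m) = 3/2 (M(m) = 4/3 + (⅙)*1 = 4/3 + ⅙ = 3/2)
b(G) = 5 + G (b(G) = 3 + (G - 1*(-2)) = 3 + (G + 2) = 3 + (2 + G) = 5 + G)
t(p, A) = 29/4 + p (t(p, A) = p - (-1)*(5 + (3/2)²) = p - (-1)*(5 + 9/4) = p - (-1)*29/4 = p - 1*(-29/4) = p + 29/4 = 29/4 + p)
t(-114, 169) + 19438 = (29/4 - 114) + 19438 = -427/4 + 19438 = 77325/4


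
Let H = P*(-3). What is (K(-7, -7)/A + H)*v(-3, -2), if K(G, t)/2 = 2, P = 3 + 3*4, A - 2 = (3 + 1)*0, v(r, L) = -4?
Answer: 172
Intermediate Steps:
A = 2 (A = 2 + (3 + 1)*0 = 2 + 4*0 = 2 + 0 = 2)
P = 15 (P = 3 + 12 = 15)
K(G, t) = 4 (K(G, t) = 2*2 = 4)
H = -45 (H = 15*(-3) = -45)
(K(-7, -7)/A + H)*v(-3, -2) = (4/2 - 45)*(-4) = (4*(1/2) - 45)*(-4) = (2 - 45)*(-4) = -43*(-4) = 172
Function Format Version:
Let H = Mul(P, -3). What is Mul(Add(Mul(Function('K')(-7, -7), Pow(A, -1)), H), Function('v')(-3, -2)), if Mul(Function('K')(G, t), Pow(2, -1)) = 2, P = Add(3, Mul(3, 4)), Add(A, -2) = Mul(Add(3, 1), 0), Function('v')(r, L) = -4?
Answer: 172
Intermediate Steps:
A = 2 (A = Add(2, Mul(Add(3, 1), 0)) = Add(2, Mul(4, 0)) = Add(2, 0) = 2)
P = 15 (P = Add(3, 12) = 15)
Function('K')(G, t) = 4 (Function('K')(G, t) = Mul(2, 2) = 4)
H = -45 (H = Mul(15, -3) = -45)
Mul(Add(Mul(Function('K')(-7, -7), Pow(A, -1)), H), Function('v')(-3, -2)) = Mul(Add(Mul(4, Pow(2, -1)), -45), -4) = Mul(Add(Mul(4, Rational(1, 2)), -45), -4) = Mul(Add(2, -45), -4) = Mul(-43, -4) = 172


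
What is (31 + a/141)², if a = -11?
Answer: 19009600/19881 ≈ 956.17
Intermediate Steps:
(31 + a/141)² = (31 - 11/141)² = (4360/141)² = 19009600/19881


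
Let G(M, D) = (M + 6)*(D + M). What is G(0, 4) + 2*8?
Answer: 40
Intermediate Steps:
G(M, D) = (6 + M)*(D + M)
G(0, 4) + 2*8 = (0**2 + 6*4 + 6*0 + 4*0) + 2*8 = (0 + 24 + 0 + 0) + 16 = 24 + 16 = 40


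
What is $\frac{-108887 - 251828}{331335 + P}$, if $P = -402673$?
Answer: $\frac{360715}{71338} \approx 5.0564$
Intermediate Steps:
$\frac{-108887 - 251828}{331335 + P} = \frac{-108887 - 251828}{331335 - 402673} = - \frac{360715}{-71338} = \left(-360715\right) \left(- \frac{1}{71338}\right) = \frac{360715}{71338}$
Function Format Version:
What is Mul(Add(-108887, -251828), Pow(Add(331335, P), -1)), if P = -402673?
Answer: Rational(360715, 71338) ≈ 5.0564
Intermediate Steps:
Mul(Add(-108887, -251828), Pow(Add(331335, P), -1)) = Mul(Add(-108887, -251828), Pow(Add(331335, -402673), -1)) = Mul(-360715, Pow(-71338, -1)) = Mul(-360715, Rational(-1, 71338)) = Rational(360715, 71338)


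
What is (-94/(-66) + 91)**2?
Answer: 9302500/1089 ≈ 8542.2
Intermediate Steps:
(-94/(-66) + 91)**2 = (-94*(-1/66) + 91)**2 = (47/33 + 91)**2 = (3050/33)**2 = 9302500/1089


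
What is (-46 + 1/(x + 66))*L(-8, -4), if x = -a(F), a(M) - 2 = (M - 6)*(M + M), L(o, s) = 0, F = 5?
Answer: 0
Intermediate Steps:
a(M) = 2 + 2*M*(-6 + M) (a(M) = 2 + (M - 6)*(M + M) = 2 + (-6 + M)*(2*M) = 2 + 2*M*(-6 + M))
x = 8 (x = -(2 - 12*5 + 2*5²) = -(2 - 60 + 2*25) = -(2 - 60 + 50) = -1*(-8) = 8)
(-46 + 1/(x + 66))*L(-8, -4) = (-46 + 1/(8 + 66))*0 = (-46 + 1/74)*0 = -3403/74*0 = 0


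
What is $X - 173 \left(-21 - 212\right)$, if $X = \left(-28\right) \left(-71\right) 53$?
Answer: $145673$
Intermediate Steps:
$X = 105364$ ($X = 1988 \cdot 53 = 105364$)
$X - 173 \left(-21 - 212\right) = 105364 - 173 \left(-21 - 212\right) = 105364 - 173 \left(-233\right) = 105364 - -40309 = 105364 + 40309 = 145673$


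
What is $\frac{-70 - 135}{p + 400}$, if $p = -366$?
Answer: $- \frac{205}{34} \approx -6.0294$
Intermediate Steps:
$\frac{-70 - 135}{p + 400} = \frac{-70 - 135}{-366 + 400} = - \frac{205}{34}$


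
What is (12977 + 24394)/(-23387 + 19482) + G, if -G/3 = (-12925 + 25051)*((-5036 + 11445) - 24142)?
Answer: 2519080606599/3905 ≈ 6.4509e+8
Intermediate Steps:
G = 645091074 (G = -3*(-12925 + 25051)*((-5036 + 11445) - 24142) = -36378*(6409 - 24142) = -36378*(-17733) = -3*(-215030358) = 645091074)
(12977 + 24394)/(-23387 + 19482) + G = (12977 + 24394)/(-23387 + 19482) + 645091074 = 37371/(-3905) + 645091074 = 37371*(-1/3905) + 645091074 = -37371/3905 + 645091074 = 2519080606599/3905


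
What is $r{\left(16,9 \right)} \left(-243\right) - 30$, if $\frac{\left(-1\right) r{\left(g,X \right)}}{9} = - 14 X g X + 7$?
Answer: $-39665649$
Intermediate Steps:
$r{\left(g,X \right)} = -63 + 126 g X^{2}$ ($r{\left(g,X \right)} = - 9 \left(- 14 X g X + 7\right) = - 9 \left(- 14 g X^{2} + 7\right) = - 9 \left(7 - 14 g X^{2}\right) = -63 + 126 g X^{2}$)
$r{\left(16,9 \right)} \left(-243\right) - 30 = \left(-63 + 126 \cdot 16 \cdot 9^{2}\right) \left(-243\right) - 30 = \left(-63 + 126 \cdot 16 \cdot 81\right) \left(-243\right) - 30 = \left(-63 + 163296\right) \left(-243\right) - 30 = 163233 \left(-243\right) - 30 = -39665619 - 30 = -39665649$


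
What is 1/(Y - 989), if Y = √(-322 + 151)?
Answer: -989/978292 - 3*I*√19/978292 ≈ -0.0010109 - 1.3367e-5*I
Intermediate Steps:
Y = 3*I*√19 (Y = √(-171) = 3*I*√19 ≈ 13.077*I)
1/(Y - 989) = 1/(3*I*√19 - 989) = 1/(-989 + 3*I*√19)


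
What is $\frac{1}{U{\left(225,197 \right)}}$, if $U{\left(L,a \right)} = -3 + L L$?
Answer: $\frac{1}{50622} \approx 1.9754 \cdot 10^{-5}$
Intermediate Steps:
$U{\left(L,a \right)} = -3 + L^{2}$
$\frac{1}{U{\left(225,197 \right)}} = \frac{1}{-3 + 225^{2}} = \frac{1}{-3 + 50625} = \frac{1}{50622}$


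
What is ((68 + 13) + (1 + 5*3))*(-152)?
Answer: -14744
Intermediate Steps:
((68 + 13) + (1 + 5*3))*(-152) = (81 + (1 + 15))*(-152) = (81 + 16)*(-152) = 97*(-152) = -14744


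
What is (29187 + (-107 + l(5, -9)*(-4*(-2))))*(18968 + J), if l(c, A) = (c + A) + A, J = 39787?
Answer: 1702484880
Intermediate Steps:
l(c, A) = c + 2*A (l(c, A) = (A + c) + A = c + 2*A)
(29187 + (-107 + l(5, -9)*(-4*(-2))))*(18968 + J) = (29187 + (-107 + (5 + 2*(-9))*(-4*(-2))))*(18968 + 39787) = (29187 + (-107 + (5 - 18)*8))*58755 = (29187 + (-107 - 13*8))*58755 = (29187 + (-107 - 104))*58755 = (29187 - 211)*58755 = 28976*58755 = 1702484880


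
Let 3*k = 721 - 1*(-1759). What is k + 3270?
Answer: 12290/3 ≈ 4096.7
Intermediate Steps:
k = 2480/3 (k = (721 - 1*(-1759))/3 = (721 + 1759)/3 = (⅓)*2480 = 2480/3 ≈ 826.67)
k + 3270 = 2480/3 + 3270 = 12290/3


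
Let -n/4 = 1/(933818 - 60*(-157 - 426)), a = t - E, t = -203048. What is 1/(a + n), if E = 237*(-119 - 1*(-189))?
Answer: -484399/106392427564 ≈ -4.5529e-6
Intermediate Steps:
E = 16590 (E = 237*(-119 + 189) = 237*70 = 16590)
a = -219638 (a = -203048 - 1*16590 = -203048 - 16590 = -219638)
n = -2/484399 (n = -4/(933818 - 60*(-157 - 426)) = -4/(933818 - 60*(-583)) = -4/(933818 + 34980) = -4/968798 = -4*1/968798 = -2/484399 ≈ -4.1288e-6)
1/(a + n) = 1/(-219638 - 2/484399) = 1/(-106392427564/484399) = -484399/106392427564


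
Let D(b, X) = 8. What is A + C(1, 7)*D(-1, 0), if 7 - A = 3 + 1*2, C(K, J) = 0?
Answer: 2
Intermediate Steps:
A = 2 (A = 7 - (3 + 1*2) = 7 - (3 + 2) = 7 - 1*5 = 7 - 5 = 2)
A + C(1, 7)*D(-1, 0) = 2 + 0*8 = 2 + 0 = 2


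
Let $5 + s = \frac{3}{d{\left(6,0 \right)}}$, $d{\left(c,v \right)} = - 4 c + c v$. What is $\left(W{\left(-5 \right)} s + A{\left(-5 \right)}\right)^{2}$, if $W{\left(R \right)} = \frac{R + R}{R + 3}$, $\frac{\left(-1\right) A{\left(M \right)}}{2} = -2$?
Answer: $\frac{29929}{64} \approx 467.64$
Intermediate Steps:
$A{\left(M \right)} = 4$ ($A{\left(M \right)} = \left(-2\right) \left(-2\right) = 4$)
$W{\left(R \right)} = \frac{2 R}{3 + R}$
$s = - \frac{41}{8}$ ($s = -5 + \frac{3}{6 \left(-4 + 0\right)} = -5 + \frac{3}{6 \left(-4\right)} = -5 + \frac{3}{-24} = -5 + 3 \left(- \frac{1}{24}\right) = -5 - \frac{1}{8} = - \frac{41}{8} \approx -5.125$)
$\left(W{\left(-5 \right)} s + A{\left(-5 \right)}\right)^{2} = \left(2 \left(-5\right) \frac{1}{3 - 5} \left(- \frac{41}{8}\right) + 4\right)^{2} = \left(2 \left(-5\right) \frac{1}{-2} \left(- \frac{41}{8}\right) + 4\right)^{2} = \left(2 \left(-5\right) \left(- \frac{1}{2}\right) \left(- \frac{41}{8}\right) + 4\right)^{2} = \left(5 \left(- \frac{41}{8}\right) + 4\right)^{2} = \left(- \frac{205}{8} + 4\right)^{2} = \left(- \frac{173}{8}\right)^{2} = \frac{29929}{64}$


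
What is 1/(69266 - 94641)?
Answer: -1/25375 ≈ -3.9409e-5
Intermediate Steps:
1/(69266 - 94641) = 1/(-25375) = -1/25375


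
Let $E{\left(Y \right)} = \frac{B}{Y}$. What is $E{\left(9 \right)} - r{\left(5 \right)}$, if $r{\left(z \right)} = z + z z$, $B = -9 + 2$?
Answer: $- \frac{277}{9} \approx -30.778$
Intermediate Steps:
$B = -7$
$E{\left(Y \right)} = - \frac{7}{Y}$
$r{\left(z \right)} = z + z^{2}$
$E{\left(9 \right)} - r{\left(5 \right)} = - \frac{7}{9} - 5 \left(1 + 5\right) = \left(-7\right) \frac{1}{9} - 5 \cdot 6 = - \frac{7}{9} - 30 = - \frac{277}{9}$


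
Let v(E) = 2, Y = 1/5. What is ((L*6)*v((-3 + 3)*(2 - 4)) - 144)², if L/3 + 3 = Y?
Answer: 1498176/25 ≈ 59927.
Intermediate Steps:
Y = ⅕ ≈ 0.20000
L = -42/5 (L = -9 + 3*(⅕) = -9 + ⅗ = -42/5 ≈ -8.4000)
((L*6)*v((-3 + 3)*(2 - 4)) - 144)² = (-42/5*6*2 - 144)² = (-252/5*2 - 144)² = (-504/5 - 144)² = (-1224/5)² = 1498176/25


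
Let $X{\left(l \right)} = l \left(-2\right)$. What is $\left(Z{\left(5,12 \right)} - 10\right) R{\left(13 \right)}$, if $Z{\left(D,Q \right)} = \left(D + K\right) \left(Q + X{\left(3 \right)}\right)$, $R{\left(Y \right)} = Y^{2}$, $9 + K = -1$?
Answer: $-6760$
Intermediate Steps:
$K = -10$ ($K = -9 - 1 = -10$)
$X{\left(l \right)} = - 2 l$
$Z{\left(D,Q \right)} = \left(-10 + D\right) \left(-6 + Q\right)$ ($Z{\left(D,Q \right)} = \left(D - 10\right) \left(Q - 6\right) = \left(-10 + D\right) \left(Q - 6\right) = \left(-10 + D\right) \left(-6 + Q\right)$)
$\left(Z{\left(5,12 \right)} - 10\right) R{\left(13 \right)} = \left(\left(60 - 120 - 30 + 5 \cdot 12\right) - 10\right) 13^{2} = \left(\left(60 - 120 - 30 + 60\right) - 10\right) 169 = \left(-30 - 10\right) 169 = \left(-40\right) 169 = -6760$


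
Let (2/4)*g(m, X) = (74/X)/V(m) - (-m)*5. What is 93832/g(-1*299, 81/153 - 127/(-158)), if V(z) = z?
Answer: -50233852604/1600923669 ≈ -31.378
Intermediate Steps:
g(m, X) = 10*m + 148/(X*m) (g(m, X) = 2*((74/X)/m - (-m)*5) = 2*(74/(X*m) - (-5)*m) = 2*(74/(X*m) + 5*m) = 2*(5*m + 74/(X*m)) = 10*m + 148/(X*m))
93832/g(-1*299, 81/153 - 127/(-158)) = 93832/(10*(-1*299) + 148/((81/153 - 127/(-158))*((-1*299)))) = 93832/(10*(-299) + 148/((81*(1/153) - 127*(-1/158))*(-299))) = 93832/(-2990 + 148*(-1/299)/(9/17 + 127/158)) = 93832/(-2990 + 148*(-1/299)/(3581/2686)) = 93832/(-2990 + 148*(2686/3581)*(-1/299)) = 93832/(-2990 - 397528/1070719) = 93832/(-3201847338/1070719) = 93832*(-1070719/3201847338) = -50233852604/1600923669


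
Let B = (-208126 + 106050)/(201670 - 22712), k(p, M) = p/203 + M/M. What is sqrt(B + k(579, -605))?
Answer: 2*sqrt(1601781103118)/1397249 ≈ 1.8116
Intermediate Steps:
k(p, M) = 1 + p/203 (k(p, M) = p*(1/203) + 1 = p/203 + 1 = 1 + p/203)
B = -3926/6883 (B = -102076/178958 = -102076*1/178958 = -3926/6883 ≈ -0.57039)
sqrt(B + k(579, -605)) = sqrt(-3926/6883 + (1 + (1/203)*579)) = sqrt(-3926/6883 + (1 + 579/203)) = sqrt(-3926/6883 + 782/203) = sqrt(4585528/1397249) = 2*sqrt(1601781103118)/1397249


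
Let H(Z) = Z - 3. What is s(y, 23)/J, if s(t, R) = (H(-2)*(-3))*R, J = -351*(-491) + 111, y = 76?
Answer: 115/57484 ≈ 0.0020006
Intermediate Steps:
H(Z) = -3 + Z
J = 172452 (J = 172341 + 111 = 172452)
s(t, R) = 15*R (s(t, R) = ((-3 - 2)*(-3))*R = (-5*(-3))*R = 15*R)
s(y, 23)/J = (15*23)/172452 = 345*(1/172452) = 115/57484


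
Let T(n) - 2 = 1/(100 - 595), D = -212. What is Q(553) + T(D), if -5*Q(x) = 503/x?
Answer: 99424/54747 ≈ 1.8161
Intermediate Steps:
Q(x) = -503/(5*x)
T(n) = 989/495 (T(n) = 2 + 1/(100 - 595) = 2 + 1/(-495) = 2 - 1/495 = 989/495)
Q(553) + T(D) = -503/5/553 + 989/495 = -503/5*1/553 + 989/495 = -503/2765 + 989/495 = 99424/54747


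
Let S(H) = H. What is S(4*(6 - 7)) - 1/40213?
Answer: -160853/40213 ≈ -4.0000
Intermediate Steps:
S(4*(6 - 7)) - 1/40213 = 4*(6 - 7) - 1/40213 = 4*(-1) - 1*1/40213 = -4 - 1/40213 = -160853/40213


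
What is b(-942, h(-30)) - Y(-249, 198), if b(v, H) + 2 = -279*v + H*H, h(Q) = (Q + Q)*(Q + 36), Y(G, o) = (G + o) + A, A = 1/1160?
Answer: 455261719/1160 ≈ 3.9247e+5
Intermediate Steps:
A = 1/1160 ≈ 0.00086207
Y(G, o) = 1/1160 + G + o (Y(G, o) = (G + o) + 1/1160 = 1/1160 + G + o)
h(Q) = 2*Q*(36 + Q) (h(Q) = (2*Q)*(36 + Q) = 2*Q*(36 + Q))
b(v, H) = -2 + H**2 - 279*v (b(v, H) = -2 + (-279*v + H*H) = -2 + (-279*v + H**2) = -2 + (H**2 - 279*v) = -2 + H**2 - 279*v)
b(-942, h(-30)) - Y(-249, 198) = (-2 + (2*(-30)*(36 - 30))**2 - 279*(-942)) - (1/1160 - 249 + 198) = (-2 + (2*(-30)*6)**2 + 262818) - 1*(-59159/1160) = (-2 + (-360)**2 + 262818) + 59159/1160 = (-2 + 129600 + 262818) + 59159/1160 = 392416 + 59159/1160 = 455261719/1160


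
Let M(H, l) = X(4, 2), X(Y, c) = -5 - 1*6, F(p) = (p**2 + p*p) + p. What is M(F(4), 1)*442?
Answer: -4862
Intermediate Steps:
F(p) = p + 2*p**2 (F(p) = (p**2 + p**2) + p = 2*p**2 + p = p + 2*p**2)
X(Y, c) = -11 (X(Y, c) = -5 - 6 = -11)
M(H, l) = -11
M(F(4), 1)*442 = -11*442 = -4862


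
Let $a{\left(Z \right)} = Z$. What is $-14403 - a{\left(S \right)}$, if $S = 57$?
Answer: $-14460$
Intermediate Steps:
$-14403 - a{\left(S \right)} = -14403 - 57 = -14460$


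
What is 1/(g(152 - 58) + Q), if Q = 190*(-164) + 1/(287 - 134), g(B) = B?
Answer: -153/4753097 ≈ -3.2190e-5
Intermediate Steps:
Q = -4767479/153 (Q = -31160 + 1/153 = -4767479/153 ≈ -31160.)
1/(g(152 - 58) + Q) = 1/((152 - 58) - 4767479/153) = 1/(94 - 4767479/153) = 1/(-4753097/153) = -153/4753097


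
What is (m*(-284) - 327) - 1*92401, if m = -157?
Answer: -48140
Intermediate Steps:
(m*(-284) - 327) - 1*92401 = (-157*(-284) - 327) - 1*92401 = (44588 - 327) - 92401 = 44261 - 92401 = -48140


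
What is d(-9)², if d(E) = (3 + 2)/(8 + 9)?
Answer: 25/289 ≈ 0.086505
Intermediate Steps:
d(E) = 5/17
d(-9)² = (5/17)² = 25/289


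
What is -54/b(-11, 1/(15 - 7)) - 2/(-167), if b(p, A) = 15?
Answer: -2996/835 ≈ -3.5880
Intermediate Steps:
-54/b(-11, 1/(15 - 7)) - 2/(-167) = -54/15 - 2/(-167) = -54*1/15 - 2*(-1/167) = -18/5 + 2/167 = -2996/835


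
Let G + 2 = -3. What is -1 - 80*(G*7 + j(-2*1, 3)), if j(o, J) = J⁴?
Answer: -3681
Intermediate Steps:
G = -5 (G = -2 - 3 = -5)
-1 - 80*(G*7 + j(-2*1, 3)) = -1 - 80*(-5*7 + 3⁴) = -1 - 80*(-35 + 81) = -1 - 80*46 = -1 - 3680 = -3681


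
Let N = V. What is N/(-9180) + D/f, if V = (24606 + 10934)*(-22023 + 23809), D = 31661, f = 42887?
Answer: -136096883015/19685133 ≈ -6913.7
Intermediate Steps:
V = 63474440 (V = 35540*1786 = 63474440)
N = 63474440
N/(-9180) + D/f = 63474440/(-9180) + 31661/42887 = 63474440*(-1/9180) + 31661*(1/42887) = -3173722/459 + 31661/42887 = -136096883015/19685133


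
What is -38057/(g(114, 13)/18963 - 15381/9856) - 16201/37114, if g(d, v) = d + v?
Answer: 37711540449481279/1539797248682 ≈ 24491.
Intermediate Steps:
-38057/(g(114, 13)/18963 - 15381/9856) - 16201/37114 = -38057/((114 + 13)/18963 - 15381/9856) - 16201/37114 = -38057/(127*(1/18963) - 15381*1/9856) - 16201*1/37114 = -38057/(127/18963 - 15381/9856) - 16201/37114 = -38057/(-41488313/26699904) - 16201/37114 = -38057*(-26699904/41488313) - 16201/37114 = 1016118246528/41488313 - 16201/37114 = 37711540449481279/1539797248682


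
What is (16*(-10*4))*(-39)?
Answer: 24960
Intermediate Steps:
(16*(-10*4))*(-39) = (16*(-40))*(-39) = -640*(-39) = 24960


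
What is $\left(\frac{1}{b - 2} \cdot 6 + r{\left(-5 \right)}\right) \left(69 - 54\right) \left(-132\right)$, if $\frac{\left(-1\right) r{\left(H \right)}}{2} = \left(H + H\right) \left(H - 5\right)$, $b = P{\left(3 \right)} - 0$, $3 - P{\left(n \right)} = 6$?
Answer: $398376$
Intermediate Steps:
$P{\left(n \right)} = -3$ ($P{\left(n \right)} = 3 - 6 = -3$)
$b = -3$ ($b = -3 - 0 = -3 + 0 = -3$)
$r{\left(H \right)} = - 4 H \left(-5 + H\right)$ ($r{\left(H \right)} = - 2 \left(H + H\right) \left(H - 5\right) = - 2 \cdot 2 H \left(-5 + H\right) = - 4 H \left(-5 + H\right)$)
$\left(\frac{1}{b - 2} \cdot 6 + r{\left(-5 \right)}\right) \left(69 - 54\right) \left(-132\right) = \left(\frac{1}{-3 - 2} \cdot 6 + 4 \left(-5\right) \left(5 - -5\right)\right) \left(69 - 54\right) \left(-132\right) = \left(\frac{1}{-5} \cdot 6 + 4 \left(-5\right) \left(5 + 5\right)\right) 15 \left(-132\right) = \left(\left(- \frac{1}{5}\right) 6 + 4 \left(-5\right) 10\right) 15 \left(-132\right) = \left(- \frac{6}{5} - 200\right) 15 \left(-132\right) = \left(- \frac{1006}{5}\right) 15 \left(-132\right) = \left(-3018\right) \left(-132\right) = 398376$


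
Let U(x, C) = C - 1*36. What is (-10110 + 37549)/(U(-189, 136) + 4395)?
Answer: 27439/4495 ≈ 6.1043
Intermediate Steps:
U(x, C) = -36 + C (U(x, C) = C - 36 = -36 + C)
(-10110 + 37549)/(U(-189, 136) + 4395) = (-10110 + 37549)/((-36 + 136) + 4395) = 27439/(100 + 4395) = 27439/4495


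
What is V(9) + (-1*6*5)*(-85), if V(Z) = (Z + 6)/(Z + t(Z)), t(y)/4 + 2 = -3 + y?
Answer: 12753/5 ≈ 2550.6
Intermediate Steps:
t(y) = -20 + 4*y (t(y) = -8 + 4*(-3 + y) = -8 + (-12 + 4*y) = -20 + 4*y)
V(Z) = (6 + Z)/(-20 + 5*Z) (V(Z) = (Z + 6)/(Z + (-20 + 4*Z)) = (6 + Z)/(-20 + 5*Z))
V(9) + (-1*6*5)*(-85) = (6 + 9)/(5*(-4 + 9)) + (-1*6*5)*(-85) = (1/5)*15/5 - 6*5*(-85) = (1/5)*(1/5)*15 - 30*(-85) = 3/5 + 2550 = 12753/5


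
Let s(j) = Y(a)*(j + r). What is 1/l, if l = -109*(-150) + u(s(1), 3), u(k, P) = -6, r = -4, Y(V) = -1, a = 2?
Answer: 1/16344 ≈ 6.1185e-5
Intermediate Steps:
s(j) = 4 - j (s(j) = -(j - 4) = -(-4 + j) = 4 - j)
l = 16344 (l = -109*(-150) - 6 = 16350 - 6 = 16344)
1/l = 1/16344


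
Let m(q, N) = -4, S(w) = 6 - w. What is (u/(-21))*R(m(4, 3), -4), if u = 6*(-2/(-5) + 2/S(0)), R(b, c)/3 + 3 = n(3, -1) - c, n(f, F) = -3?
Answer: 44/35 ≈ 1.2571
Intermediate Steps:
R(b, c) = -18 - 3*c (R(b, c) = -9 + 3*(-3 - c) = -9 + (-9 - 3*c) = -18 - 3*c)
u = 22/5 (u = 6*(-2/(-5) + 2/(6 - 1*0)) = 6*(-2*(-⅕) + 2/(6 + 0)) = 6*(⅖ + 2/6) = 6*(⅖ + 2*(⅙)) = 6*(⅖ + ⅓) = 6*(11/15) = 22/5 ≈ 4.4000)
(u/(-21))*R(m(4, 3), -4) = ((22/5)/(-21))*(-18 - 3*(-4)) = (-1/21*22/5)*(-18 + 12) = -22/105*(-6) = 44/35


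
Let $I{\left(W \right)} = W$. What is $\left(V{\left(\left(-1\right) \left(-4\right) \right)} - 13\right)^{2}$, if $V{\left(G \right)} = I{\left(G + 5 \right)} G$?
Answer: $529$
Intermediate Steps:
$V{\left(G \right)} = G \left(5 + G\right)$ ($V{\left(G \right)} = \left(G + 5\right) G = \left(5 + G\right) G = G \left(5 + G\right)$)
$\left(V{\left(\left(-1\right) \left(-4\right) \right)} - 13\right)^{2} = \left(\left(-1\right) \left(-4\right) \left(5 - -4\right) - 13\right)^{2} = \left(4 \left(5 + 4\right) - 13\right)^{2} = \left(4 \cdot 9 - 13\right)^{2} = \left(36 - 13\right)^{2} = 23^{2} = 529$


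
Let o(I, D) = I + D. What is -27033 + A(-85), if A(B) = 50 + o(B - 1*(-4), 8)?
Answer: -27056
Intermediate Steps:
o(I, D) = D + I
A(B) = 62 + B (A(B) = 50 + (8 + (B - 1*(-4))) = 50 + (8 + (B + 4)) = 50 + (8 + (4 + B)) = 50 + (12 + B) = 62 + B)
-27033 + A(-85) = -27033 + (62 - 85) = -27033 - 23 = -27056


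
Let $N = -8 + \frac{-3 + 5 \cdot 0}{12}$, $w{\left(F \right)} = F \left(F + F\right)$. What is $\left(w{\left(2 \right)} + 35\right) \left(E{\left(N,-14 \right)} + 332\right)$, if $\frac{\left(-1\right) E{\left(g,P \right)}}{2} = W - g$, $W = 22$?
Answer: $\frac{23349}{2} \approx 11675.0$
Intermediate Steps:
$w{\left(F \right)} = 2 F^{2}$ ($w{\left(F \right)} = F 2 F = 2 F^{2}$)
$N = - \frac{33}{4}$ ($N = -8 + \left(-3 + 0\right) \frac{1}{12} = -8 - \frac{1}{4} = - \frac{33}{4} \approx -8.25$)
$E{\left(g,P \right)} = -44 + 2 g$ ($E{\left(g,P \right)} = - 2 \left(22 - g\right) = -44 + 2 g$)
$\left(w{\left(2 \right)} + 35\right) \left(E{\left(N,-14 \right)} + 332\right) = \left(2 \cdot 2^{2} + 35\right) \left(\left(-44 + 2 \left(- \frac{33}{4}\right)\right) + 332\right) = \left(2 \cdot 4 + 35\right) \left(\left(-44 - \frac{33}{2}\right) + 332\right) = \left(8 + 35\right) \left(- \frac{121}{2} + 332\right) = 43 \cdot \frac{543}{2} = \frac{23349}{2}$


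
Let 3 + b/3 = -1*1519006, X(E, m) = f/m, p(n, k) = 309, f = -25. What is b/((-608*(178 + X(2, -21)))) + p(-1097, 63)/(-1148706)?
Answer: 18321277072661/438021508704 ≈ 41.827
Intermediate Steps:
X(E, m) = -25/m
b = -4557027 (b = -9 + 3*(-1*1519006) = -9 + 3*(-1519006) = -9 - 4557018 = -4557027)
b/((-608*(178 + X(2, -21)))) + p(-1097, 63)/(-1148706) = -4557027*(-1/(608*(178 - 25/(-21)))) + 309/(-1148706) = -4557027*(-1/(608*(178 - 25*(-1/21)))) + 309*(-1/1148706) = -4557027*(-1/(608*(178 + 25/21))) - 103/382902 = -4557027/((-608*3763/21)) - 103/382902 = -4557027/(-2287904/21) - 103/382902 = -4557027*(-21/2287904) - 103/382902 = 95697567/2287904 - 103/382902 = 18321277072661/438021508704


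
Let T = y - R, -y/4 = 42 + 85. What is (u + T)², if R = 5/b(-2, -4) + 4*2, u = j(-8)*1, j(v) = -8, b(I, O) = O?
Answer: 4372281/16 ≈ 2.7327e+5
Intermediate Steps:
y = -508 (y = -4*(42 + 85) = -4*127 = -508)
u = -8 (u = -8*1 = -8)
R = 27/4 (R = 5/(-4) + 4*2 = 5*(-¼) + 8 = -5/4 + 8 = 27/4 ≈ 6.7500)
T = -2059/4 (T = -508 - 1*27/4 = -508 - 27/4 = -2059/4 ≈ -514.75)
(u + T)² = (-8 - 2059/4)² = (-2091/4)² = 4372281/16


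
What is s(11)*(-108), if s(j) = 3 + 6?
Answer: -972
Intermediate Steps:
s(j) = 9
s(11)*(-108) = 9*(-108) = -972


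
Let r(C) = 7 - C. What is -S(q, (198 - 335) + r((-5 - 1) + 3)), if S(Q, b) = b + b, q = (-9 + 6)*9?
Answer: 254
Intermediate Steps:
q = -27 (q = -3*9 = -27)
S(Q, b) = 2*b
-S(q, (198 - 335) + r((-5 - 1) + 3)) = -2*((198 - 335) + (7 - ((-5 - 1) + 3))) = -2*(-137 + (7 - (-6 + 3))) = -2*(-137 + (7 - 1*(-3))) = -2*(-137 + (7 + 3)) = -2*(-137 + 10) = -2*(-127) = -1*(-254) = 254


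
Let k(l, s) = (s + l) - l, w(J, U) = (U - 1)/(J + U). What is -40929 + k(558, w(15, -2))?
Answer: -532080/13 ≈ -40929.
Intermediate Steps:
w(J, U) = (-1 + U)/(J + U)
k(l, s) = s (k(l, s) = (l + s) - l = s)
-40929 + k(558, w(15, -2)) = -40929 + (-1 - 2)/(15 - 2) = -40929 - 3/13 = -532080/13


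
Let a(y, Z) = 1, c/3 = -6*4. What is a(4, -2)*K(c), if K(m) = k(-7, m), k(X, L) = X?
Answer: -7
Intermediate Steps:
c = -72 (c = 3*(-6*4) = 3*(-24) = -72)
K(m) = -7
a(4, -2)*K(c) = 1*(-7) = -7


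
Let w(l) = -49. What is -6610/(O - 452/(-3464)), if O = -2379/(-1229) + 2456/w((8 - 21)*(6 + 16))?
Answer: 68944132292/501239945 ≈ 137.55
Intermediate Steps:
O = -2901853/60221 (O = -2379/(-1229) + 2456/(-49) = -2379*(-1/1229) + 2456*(-1/49) = 2379/1229 - 2456/49 = -2901853/60221 ≈ -48.187)
-6610/(O - 452/(-3464)) = -6610/(-2901853/60221 - 452/(-3464)) = -6610/(-2901853/60221 - 452*(-1)/3464) = -6610/(-2901853/60221 - 1*(-113/866)) = -6610/(-2901853/60221 + 113/866) = -6610/(-2506199725/52151386) = -6610*(-52151386/2506199725) = 68944132292/501239945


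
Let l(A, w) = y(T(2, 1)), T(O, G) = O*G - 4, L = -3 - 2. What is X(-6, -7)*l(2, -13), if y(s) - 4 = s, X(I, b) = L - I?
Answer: 2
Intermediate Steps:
L = -5
T(O, G) = -4 + G*O (T(O, G) = G*O - 4 = -4 + G*O)
X(I, b) = -5 - I
y(s) = 4 + s
l(A, w) = 2 (l(A, w) = 4 + (-4 + 1*2) = 4 + (-4 + 2) = 4 - 2 = 2)
X(-6, -7)*l(2, -13) = (-5 - 1*(-6))*2 = (-5 + 6)*2 = 1*2 = 2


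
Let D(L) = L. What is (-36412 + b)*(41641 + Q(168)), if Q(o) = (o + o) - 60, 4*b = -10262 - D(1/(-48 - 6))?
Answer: -352905049463/216 ≈ -1.6338e+9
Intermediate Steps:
b = -554147/216 (b = (-10262 - 1/(-48 - 6))/4 = (-10262 - 1/(-54))/4 = (-10262 - 1*(-1/54))/4 = (-10262 + 1/54)/4 = (1/4)*(-554147/54) = -554147/216 ≈ -2565.5)
Q(o) = -60 + 2*o (Q(o) = 2*o - 60 = -60 + 2*o)
(-36412 + b)*(41641 + Q(168)) = (-36412 - 554147/216)*(41641 + (-60 + 2*168)) = -8419139*(41641 + (-60 + 336))/216 = -8419139*(41641 + 276)/216 = -8419139/216*41917 = -352905049463/216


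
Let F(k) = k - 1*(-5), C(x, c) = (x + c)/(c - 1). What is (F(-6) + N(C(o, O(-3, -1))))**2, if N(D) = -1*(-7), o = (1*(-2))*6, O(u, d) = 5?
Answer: 36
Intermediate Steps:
o = -12 (o = -2*6 = -12)
C(x, c) = (c + x)/(-1 + c)
N(D) = 7
F(k) = 5 + k (F(k) = k + 5 = 5 + k)
(F(-6) + N(C(o, O(-3, -1))))**2 = ((5 - 6) + 7)**2 = (-1 + 7)**2 = 6**2 = 36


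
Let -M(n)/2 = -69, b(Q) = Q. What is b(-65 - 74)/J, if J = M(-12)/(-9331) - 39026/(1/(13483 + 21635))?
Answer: 1297009/12788276099646 ≈ 1.0142e-7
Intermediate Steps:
M(n) = 138 (M(n) = -2*(-69) = 138)
J = -12788276099646/9331 (J = 138/(-9331) - 39026/(1/(13483 + 21635)) = 138*(-1/9331) - 39026/(1/35118) = -138/9331 - 39026/1/35118 = -138/9331 - 39026*35118 = -138/9331 - 1370515068 = -12788276099646/9331 ≈ -1.3705e+9)
b(-65 - 74)/J = (-65 - 74)/(-12788276099646/9331) = -139*(-9331/12788276099646) = 1297009/12788276099646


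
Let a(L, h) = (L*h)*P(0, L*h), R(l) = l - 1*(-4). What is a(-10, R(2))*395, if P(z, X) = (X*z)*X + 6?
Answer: -142200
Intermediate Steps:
R(l) = 4 + l (R(l) = l + 4 = 4 + l)
P(z, X) = 6 + z*X² (P(z, X) = z*X² + 6 = 6 + z*X²)
a(L, h) = 6*L*h (a(L, h) = (L*h)*(6 + 0*(L*h)²) = (L*h)*(6 + 0*(L²*h²)) = (L*h)*(6 + 0) = (L*h)*6 = 6*L*h)
a(-10, R(2))*395 = (6*(-10)*(4 + 2))*395 = (6*(-10)*6)*395 = -360*395 = -142200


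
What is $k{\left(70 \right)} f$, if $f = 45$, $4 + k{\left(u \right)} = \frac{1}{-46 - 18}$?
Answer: $- \frac{11565}{64} \approx -180.7$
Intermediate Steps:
$k{\left(u \right)} = - \frac{257}{64}$ ($k{\left(u \right)} = -4 + \frac{1}{-46 - 18} = -4 + \frac{1}{-64} = -4 - \frac{1}{64} = - \frac{257}{64}$)
$k{\left(70 \right)} f = \left(- \frac{257}{64}\right) 45 = - \frac{11565}{64}$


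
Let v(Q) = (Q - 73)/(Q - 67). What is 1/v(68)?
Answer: -⅕ ≈ -0.20000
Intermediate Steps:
v(Q) = (-73 + Q)/(-67 + Q)
1/v(68) = 1/((-73 + 68)/(-67 + 68)) = 1/(-5/1) = 1/(1*(-5)) = 1/(-5) = -⅕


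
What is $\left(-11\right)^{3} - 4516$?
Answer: $-5847$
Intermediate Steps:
$\left(-11\right)^{3} - 4516 = -1331 - 4516 = -5847$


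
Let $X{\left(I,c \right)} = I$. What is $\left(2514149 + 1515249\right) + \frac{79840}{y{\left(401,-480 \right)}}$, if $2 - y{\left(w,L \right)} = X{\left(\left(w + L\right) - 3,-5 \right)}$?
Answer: $\frac{84637318}{21} \approx 4.0303 \cdot 10^{6}$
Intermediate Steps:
$y{\left(w,L \right)} = 5 - L - w$ ($y{\left(w,L \right)} = 2 - \left(\left(w + L\right) - 3\right) = 2 - \left(\left(L + w\right) - 3\right) = 2 - \left(-3 + L + w\right) = 5 - L - w$)
$\left(2514149 + 1515249\right) + \frac{79840}{y{\left(401,-480 \right)}} = \left(2514149 + 1515249\right) + \frac{79840}{5 - -480 - 401} = 4029398 + \frac{79840}{5 + 480 - 401} = 4029398 + \frac{79840}{84} = 4029398 + 79840 \cdot \frac{1}{84} = 4029398 + \frac{19960}{21} = \frac{84637318}{21}$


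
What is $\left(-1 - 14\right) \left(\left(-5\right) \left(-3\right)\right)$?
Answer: $-225$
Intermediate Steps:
$\left(-1 - 14\right) \left(\left(-5\right) \left(-3\right)\right) = \left(-15\right) 15 = -225$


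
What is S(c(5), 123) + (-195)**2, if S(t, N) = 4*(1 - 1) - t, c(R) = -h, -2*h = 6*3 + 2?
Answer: 38015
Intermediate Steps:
h = -10 (h = -(6*3 + 2)/2 = -(18 + 2)/2 = -1/2*20 = -10)
c(R) = 10 (c(R) = -1*(-10) = 10)
S(t, N) = -t (S(t, N) = 4*0 - t = 0 - t = -t)
S(c(5), 123) + (-195)**2 = -1*10 + (-195)**2 = -10 + 38025 = 38015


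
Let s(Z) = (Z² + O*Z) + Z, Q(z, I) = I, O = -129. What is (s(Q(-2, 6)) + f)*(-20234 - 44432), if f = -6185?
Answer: 447294722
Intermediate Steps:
s(Z) = Z² - 128*Z (s(Z) = (Z² - 129*Z) + Z = Z² - 128*Z)
(s(Q(-2, 6)) + f)*(-20234 - 44432) = (6*(-128 + 6) - 6185)*(-20234 - 44432) = (6*(-122) - 6185)*(-64666) = (-732 - 6185)*(-64666) = -6917*(-64666) = 447294722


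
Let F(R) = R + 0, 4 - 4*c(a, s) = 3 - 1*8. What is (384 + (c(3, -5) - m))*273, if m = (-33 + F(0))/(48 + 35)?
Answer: 35044191/332 ≈ 1.0555e+5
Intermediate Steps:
c(a, s) = 9/4 (c(a, s) = 1 - (3 - 1*8)/4 = 1 - (3 - 8)/4 = 1 - ¼*(-5) = 1 + 5/4 = 9/4)
F(R) = R
m = -33/83 (m = (-33 + 0)/(48 + 35) = -33/83 ≈ -0.39759)
(384 + (c(3, -5) - m))*273 = (384 + (9/4 - 1*(-33/83)))*273 = (384 + (9/4 + 33/83))*273 = (384 + 879/332)*273 = (128367/332)*273 = 35044191/332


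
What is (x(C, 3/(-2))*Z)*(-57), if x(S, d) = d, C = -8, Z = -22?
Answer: -1881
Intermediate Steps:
(x(C, 3/(-2))*Z)*(-57) = ((3/(-2))*(-22))*(-57) = ((3*(-½))*(-22))*(-57) = -3/2*(-22)*(-57) = 33*(-57) = -1881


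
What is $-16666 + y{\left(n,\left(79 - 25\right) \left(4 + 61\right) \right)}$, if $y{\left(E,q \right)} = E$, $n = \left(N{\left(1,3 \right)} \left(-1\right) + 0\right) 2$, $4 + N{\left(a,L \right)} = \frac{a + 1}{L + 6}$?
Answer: $- \frac{149926}{9} \approx -16658.0$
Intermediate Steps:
$N{\left(a,L \right)} = -4 + \frac{1 + a}{6 + L}$ ($N{\left(a,L \right)} = -4 + \frac{a + 1}{L + 6} = -4 + \frac{1 + a}{6 + L}$)
$n = \frac{68}{9}$ ($n = \left(\frac{-23 + 1 - 12}{6 + 3} \left(-1\right) + 0\right) 2 = \left(\frac{-23 + 1 - 12}{9} \left(-1\right) + 0\right) 2 = \left(\frac{1}{9} \left(-34\right) \left(-1\right) + 0\right) 2 = \left(\left(- \frac{34}{9}\right) \left(-1\right) + 0\right) 2 = \left(\frac{34}{9} + 0\right) 2 = \frac{34}{9} \cdot 2 = \frac{68}{9} \approx 7.5556$)
$-16666 + y{\left(n,\left(79 - 25\right) \left(4 + 61\right) \right)} = -16666 + \frac{68}{9} = - \frac{149926}{9}$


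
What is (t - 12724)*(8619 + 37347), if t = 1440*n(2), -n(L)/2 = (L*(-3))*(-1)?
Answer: -1379163864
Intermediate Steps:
n(L) = -6*L (n(L) = -2*L*(-3)*(-1) = -2*(-3*L)*(-1) = -6*L)
t = -17280 (t = 1440*(-6*2) = 1440*(-12) = -17280)
(t - 12724)*(8619 + 37347) = (-17280 - 12724)*(8619 + 37347) = -30004*45966 = -1379163864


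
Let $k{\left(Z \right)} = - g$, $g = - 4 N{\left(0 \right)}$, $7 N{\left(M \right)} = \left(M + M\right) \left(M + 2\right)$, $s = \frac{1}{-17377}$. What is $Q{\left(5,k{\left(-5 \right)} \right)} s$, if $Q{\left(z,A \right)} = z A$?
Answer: $0$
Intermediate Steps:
$s = - \frac{1}{17377} \approx -5.7547 \cdot 10^{-5}$
$N{\left(M \right)} = \frac{2 M \left(2 + M\right)}{7}$ ($N{\left(M \right)} = \frac{\left(M + M\right) \left(M + 2\right)}{7} = \frac{2 M \left(2 + M\right)}{7}$)
$g = 0$ ($g = - 4 \cdot \frac{2}{7} \cdot 0 \left(2 + 0\right) = - 4 \cdot \frac{2}{7} \cdot 0 \cdot 2 = \left(-4\right) 0 = 0$)
$k{\left(Z \right)} = 0$ ($k{\left(Z \right)} = \left(-1\right) 0 = 0$)
$Q{\left(z,A \right)} = A z$
$Q{\left(5,k{\left(-5 \right)} \right)} s = 0 \cdot 5 \left(- \frac{1}{17377}\right) = 0 \left(- \frac{1}{17377}\right) = 0$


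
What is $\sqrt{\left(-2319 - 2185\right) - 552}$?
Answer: $8 i \sqrt{79} \approx 71.106 i$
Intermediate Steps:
$\sqrt{\left(-2319 - 2185\right) - 552} = \sqrt{-4504 - 552} = \sqrt{-5056} = 8 i \sqrt{79}$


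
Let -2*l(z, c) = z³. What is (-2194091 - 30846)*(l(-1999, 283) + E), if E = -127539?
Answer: -17772242570916977/2 ≈ -8.8861e+15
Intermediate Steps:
l(z, c) = -z³/2
(-2194091 - 30846)*(l(-1999, 283) + E) = (-2194091 - 30846)*(-½*(-1999)³ - 127539) = -2224937*(-½*(-7988005999) - 127539) = -2224937*(7988005999/2 - 127539) = -2224937*7987750921/2 = -17772242570916977/2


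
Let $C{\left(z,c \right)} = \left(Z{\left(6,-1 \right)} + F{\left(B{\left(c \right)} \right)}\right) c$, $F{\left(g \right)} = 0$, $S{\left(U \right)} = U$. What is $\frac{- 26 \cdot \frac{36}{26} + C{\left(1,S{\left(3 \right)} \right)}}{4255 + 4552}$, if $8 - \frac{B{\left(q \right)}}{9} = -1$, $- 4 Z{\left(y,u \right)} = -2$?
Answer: $- \frac{69}{17614} \approx -0.0039173$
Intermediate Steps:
$Z{\left(y,u \right)} = \frac{1}{2}$ ($Z{\left(y,u \right)} = \left(- \frac{1}{4}\right) \left(-2\right) = \frac{1}{2}$)
$B{\left(q \right)} = 81$ ($B{\left(q \right)} = 72 - -9 = 72 + 9 = 81$)
$C{\left(z,c \right)} = \frac{c}{2}$ ($C{\left(z,c \right)} = \left(\frac{1}{2} + 0\right) c = \frac{c}{2}$)
$\frac{- 26 \cdot \frac{36}{26} + C{\left(1,S{\left(3 \right)} \right)}}{4255 + 4552} = \frac{- 26 \cdot \frac{36}{26} + \frac{1}{2} \cdot 3}{4255 + 4552} = \frac{- 26 \cdot 36 \cdot \frac{1}{26} + \frac{3}{2}}{8807} = \left(\left(-26\right) \frac{18}{13} + \frac{3}{2}\right) \frac{1}{8807} = \left(-36 + \frac{3}{2}\right) \frac{1}{8807} = \left(- \frac{69}{2}\right) \frac{1}{8807} = - \frac{69}{17614}$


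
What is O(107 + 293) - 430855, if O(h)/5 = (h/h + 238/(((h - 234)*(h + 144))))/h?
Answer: -91548067737/212480 ≈ -4.3086e+5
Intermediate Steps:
O(h) = 5*(1 + 238/((-234 + h)*(144 + h)))/h (O(h) = 5*((h/h + 238/(((h - 234)*(h + 144))))/h) = 5*((1 + 238/(((-234 + h)*(144 + h))))/h) = 5*((1 + 238*(1/((-234 + h)*(144 + h))))/h) = 5*((1 + 238/((-234 + h)*(144 + h)))/h) = 5*(1 + 238/((-234 + h)*(144 + h)))/h)
O(107 + 293) - 430855 = 5*(33458 - (107 + 293)² + 90*(107 + 293))/((107 + 293)*(33696 - (107 + 293)² + 90*(107 + 293))) - 430855 = 5*(33458 - 1*400² + 90*400)/(400*(33696 - 1*400² + 90*400)) - 430855 = 5*(1/400)*(33458 - 1*160000 + 36000)/(33696 - 1*160000 + 36000) - 430855 = 5*(1/400)*(33458 - 160000 + 36000)/(33696 - 160000 + 36000) - 430855 = 5*(1/400)*(-90542)/(-90304) - 430855 = 5*(1/400)*(-1/90304)*(-90542) - 430855 = 2663/212480 - 430855 = -91548067737/212480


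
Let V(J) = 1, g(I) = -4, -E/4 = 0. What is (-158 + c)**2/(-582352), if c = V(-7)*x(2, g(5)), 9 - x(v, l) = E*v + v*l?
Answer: -19881/582352 ≈ -0.034139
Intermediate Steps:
E = 0 (E = -4*0 = 0)
x(v, l) = 9 - l*v (x(v, l) = 9 - (0*v + v*l) = 9 - (0 + l*v) = 9 - l*v)
c = 17 (c = 1*(9 - 1*(-4)*2) = 1*(9 + 8) = 1*17 = 17)
(-158 + c)**2/(-582352) = (-158 + 17)**2/(-582352) = (-141)**2*(-1/582352) = 19881*(-1/582352) = -19881/582352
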